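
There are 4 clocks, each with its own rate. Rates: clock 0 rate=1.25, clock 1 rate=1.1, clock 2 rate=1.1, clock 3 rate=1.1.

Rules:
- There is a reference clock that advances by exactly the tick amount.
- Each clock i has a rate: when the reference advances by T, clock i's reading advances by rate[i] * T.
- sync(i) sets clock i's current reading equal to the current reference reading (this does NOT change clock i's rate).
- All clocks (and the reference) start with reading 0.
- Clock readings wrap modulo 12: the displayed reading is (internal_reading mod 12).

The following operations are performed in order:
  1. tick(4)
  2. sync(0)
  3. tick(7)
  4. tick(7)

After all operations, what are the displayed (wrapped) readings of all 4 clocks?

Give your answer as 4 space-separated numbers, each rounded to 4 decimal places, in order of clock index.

After op 1 tick(4): ref=4.0000 raw=[5.0000 4.4000 4.4000 4.4000]
After op 2 sync(0): ref=4.0000 raw=[4.0000 4.4000 4.4000 4.4000]
After op 3 tick(7): ref=11.0000 raw=[12.7500 12.1000 12.1000 12.1000]
After op 4 tick(7): ref=18.0000 raw=[21.5000 19.8000 19.8000 19.8000]
Wrap final raw readings (mod 12): 21.5000 mod 12 = 9.5000; 19.8000 mod 12 = 7.8000; 19.8000 mod 12 = 7.8000; 19.8000 mod 12 = 7.8000

Answer: 9.5000 7.8000 7.8000 7.8000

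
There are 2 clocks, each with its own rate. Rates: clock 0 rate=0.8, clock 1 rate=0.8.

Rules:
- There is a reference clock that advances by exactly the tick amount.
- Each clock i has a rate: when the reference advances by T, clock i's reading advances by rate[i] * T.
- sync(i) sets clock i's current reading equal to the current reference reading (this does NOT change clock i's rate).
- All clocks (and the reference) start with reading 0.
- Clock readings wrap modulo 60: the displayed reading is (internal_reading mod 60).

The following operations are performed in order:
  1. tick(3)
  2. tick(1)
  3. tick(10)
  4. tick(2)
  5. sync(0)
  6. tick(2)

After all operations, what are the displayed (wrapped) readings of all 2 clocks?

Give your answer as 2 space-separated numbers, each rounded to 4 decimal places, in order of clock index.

Answer: 17.6000 14.4000

Derivation:
After op 1 tick(3): ref=3.0000 raw=[2.4000 2.4000]
After op 2 tick(1): ref=4.0000 raw=[3.2000 3.2000]
After op 3 tick(10): ref=14.0000 raw=[11.2000 11.2000]
After op 4 tick(2): ref=16.0000 raw=[12.8000 12.8000]
After op 5 sync(0): ref=16.0000 raw=[16.0000 12.8000]
After op 6 tick(2): ref=18.0000 raw=[17.6000 14.4000]
Wrap final raw readings (mod 60): 17.6000 mod 60 = 17.6000; 14.4000 mod 60 = 14.4000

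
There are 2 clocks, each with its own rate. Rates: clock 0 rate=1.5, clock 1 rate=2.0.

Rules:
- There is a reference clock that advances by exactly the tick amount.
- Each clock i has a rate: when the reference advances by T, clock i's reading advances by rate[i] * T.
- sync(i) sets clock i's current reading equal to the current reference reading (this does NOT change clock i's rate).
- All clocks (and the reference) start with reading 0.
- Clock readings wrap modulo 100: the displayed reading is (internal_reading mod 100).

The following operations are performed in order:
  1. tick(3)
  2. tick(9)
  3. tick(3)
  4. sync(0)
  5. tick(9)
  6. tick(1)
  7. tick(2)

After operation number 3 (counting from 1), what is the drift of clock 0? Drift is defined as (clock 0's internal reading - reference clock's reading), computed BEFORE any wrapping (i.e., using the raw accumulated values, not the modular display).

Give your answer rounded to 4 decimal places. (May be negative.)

Answer: 7.5000

Derivation:
After op 1 tick(3): ref=3.0000 raw=[4.5000 6.0000]
After op 2 tick(9): ref=12.0000 raw=[18.0000 24.0000]
After op 3 tick(3): ref=15.0000 raw=[22.5000 30.0000]
Drift of clock 0 after op 3: 22.5000 - 15.0000 = 7.5000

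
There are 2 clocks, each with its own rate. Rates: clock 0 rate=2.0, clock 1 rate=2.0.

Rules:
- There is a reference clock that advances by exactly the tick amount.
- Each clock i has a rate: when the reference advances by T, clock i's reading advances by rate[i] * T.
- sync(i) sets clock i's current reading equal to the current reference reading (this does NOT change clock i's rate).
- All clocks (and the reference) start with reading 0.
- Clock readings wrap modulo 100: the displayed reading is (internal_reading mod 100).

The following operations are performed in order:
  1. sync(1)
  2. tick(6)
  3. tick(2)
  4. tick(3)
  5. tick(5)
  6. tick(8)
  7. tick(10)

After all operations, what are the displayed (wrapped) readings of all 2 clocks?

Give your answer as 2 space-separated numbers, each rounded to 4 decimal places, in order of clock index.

Answer: 68.0000 68.0000

Derivation:
After op 1 sync(1): ref=0.0000 raw=[0.0000 0.0000]
After op 2 tick(6): ref=6.0000 raw=[12.0000 12.0000]
After op 3 tick(2): ref=8.0000 raw=[16.0000 16.0000]
After op 4 tick(3): ref=11.0000 raw=[22.0000 22.0000]
After op 5 tick(5): ref=16.0000 raw=[32.0000 32.0000]
After op 6 tick(8): ref=24.0000 raw=[48.0000 48.0000]
After op 7 tick(10): ref=34.0000 raw=[68.0000 68.0000]
Wrap final raw readings (mod 100): 68.0000 mod 100 = 68.0000; 68.0000 mod 100 = 68.0000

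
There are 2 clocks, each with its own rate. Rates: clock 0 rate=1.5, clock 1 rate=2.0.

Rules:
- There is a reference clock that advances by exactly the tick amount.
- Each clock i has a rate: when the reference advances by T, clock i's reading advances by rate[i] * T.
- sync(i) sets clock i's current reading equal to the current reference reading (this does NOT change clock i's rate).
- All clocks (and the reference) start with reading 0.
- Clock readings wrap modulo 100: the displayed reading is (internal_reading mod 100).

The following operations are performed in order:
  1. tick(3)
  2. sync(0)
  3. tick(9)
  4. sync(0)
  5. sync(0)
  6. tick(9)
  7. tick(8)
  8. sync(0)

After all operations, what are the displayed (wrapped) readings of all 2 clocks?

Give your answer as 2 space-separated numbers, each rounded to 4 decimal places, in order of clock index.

Answer: 29.0000 58.0000

Derivation:
After op 1 tick(3): ref=3.0000 raw=[4.5000 6.0000]
After op 2 sync(0): ref=3.0000 raw=[3.0000 6.0000]
After op 3 tick(9): ref=12.0000 raw=[16.5000 24.0000]
After op 4 sync(0): ref=12.0000 raw=[12.0000 24.0000]
After op 5 sync(0): ref=12.0000 raw=[12.0000 24.0000]
After op 6 tick(9): ref=21.0000 raw=[25.5000 42.0000]
After op 7 tick(8): ref=29.0000 raw=[37.5000 58.0000]
After op 8 sync(0): ref=29.0000 raw=[29.0000 58.0000]
Wrap final raw readings (mod 100): 29.0000 mod 100 = 29.0000; 58.0000 mod 100 = 58.0000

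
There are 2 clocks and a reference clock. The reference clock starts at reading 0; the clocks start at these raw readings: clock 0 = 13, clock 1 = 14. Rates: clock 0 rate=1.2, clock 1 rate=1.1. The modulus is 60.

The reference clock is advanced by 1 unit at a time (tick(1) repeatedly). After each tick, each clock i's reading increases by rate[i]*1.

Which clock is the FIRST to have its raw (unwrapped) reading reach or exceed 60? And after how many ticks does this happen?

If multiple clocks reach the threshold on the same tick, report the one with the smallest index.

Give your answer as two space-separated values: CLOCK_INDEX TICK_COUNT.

Answer: 0 40

Derivation:
clock 0: start=13, rate=1.2, needs 60-13 = 47; ticks = ceil(47/1.2) = ceil(39.1667) = 40; reading at tick 40 = 13 + 1.2*40 = 61.0000
clock 1: start=14, rate=1.1, needs 60-14 = 46; ticks = ceil(46/1.1) = ceil(41.8182) = 42; reading at tick 42 = 14 + 1.1*42 = 60.2000
Minimum tick count = 40; winners = [0]; smallest index = 0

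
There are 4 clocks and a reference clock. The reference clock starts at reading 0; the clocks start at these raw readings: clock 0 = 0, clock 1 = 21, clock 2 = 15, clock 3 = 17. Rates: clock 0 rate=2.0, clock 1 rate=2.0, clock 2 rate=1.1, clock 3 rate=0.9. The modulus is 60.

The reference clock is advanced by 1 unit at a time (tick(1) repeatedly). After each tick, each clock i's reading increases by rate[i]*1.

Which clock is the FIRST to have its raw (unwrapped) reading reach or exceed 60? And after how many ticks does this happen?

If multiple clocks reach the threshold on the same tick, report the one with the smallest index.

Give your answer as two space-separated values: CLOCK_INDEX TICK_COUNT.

Answer: 1 20

Derivation:
clock 0: start=0, rate=2.0, needs 60-0 = 60; ticks = ceil(60/2.0) = ceil(30.0000) = 30; reading at tick 30 = 0 + 2.0*30 = 60.0000
clock 1: start=21, rate=2.0, needs 60-21 = 39; ticks = ceil(39/2.0) = ceil(19.5000) = 20; reading at tick 20 = 21 + 2.0*20 = 61.0000
clock 2: start=15, rate=1.1, needs 60-15 = 45; ticks = ceil(45/1.1) = ceil(40.9091) = 41; reading at tick 41 = 15 + 1.1*41 = 60.1000
clock 3: start=17, rate=0.9, needs 60-17 = 43; ticks = ceil(43/0.9) = ceil(47.7778) = 48; reading at tick 48 = 17 + 0.9*48 = 60.2000
Minimum tick count = 20; winners = [1]; smallest index = 1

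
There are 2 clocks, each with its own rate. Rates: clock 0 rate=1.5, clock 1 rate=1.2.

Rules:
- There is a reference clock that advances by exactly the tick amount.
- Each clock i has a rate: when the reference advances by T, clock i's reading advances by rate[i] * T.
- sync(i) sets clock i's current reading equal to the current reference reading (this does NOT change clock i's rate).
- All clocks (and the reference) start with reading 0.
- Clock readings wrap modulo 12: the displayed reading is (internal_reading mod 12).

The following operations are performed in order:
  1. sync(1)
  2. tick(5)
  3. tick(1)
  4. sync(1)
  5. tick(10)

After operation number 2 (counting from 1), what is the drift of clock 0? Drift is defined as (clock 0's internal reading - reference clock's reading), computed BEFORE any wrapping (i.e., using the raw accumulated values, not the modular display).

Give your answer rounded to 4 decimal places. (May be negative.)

After op 1 sync(1): ref=0.0000 raw=[0.0000 0.0000]
After op 2 tick(5): ref=5.0000 raw=[7.5000 6.0000]
Drift of clock 0 after op 2: 7.5000 - 5.0000 = 2.5000

Answer: 2.5000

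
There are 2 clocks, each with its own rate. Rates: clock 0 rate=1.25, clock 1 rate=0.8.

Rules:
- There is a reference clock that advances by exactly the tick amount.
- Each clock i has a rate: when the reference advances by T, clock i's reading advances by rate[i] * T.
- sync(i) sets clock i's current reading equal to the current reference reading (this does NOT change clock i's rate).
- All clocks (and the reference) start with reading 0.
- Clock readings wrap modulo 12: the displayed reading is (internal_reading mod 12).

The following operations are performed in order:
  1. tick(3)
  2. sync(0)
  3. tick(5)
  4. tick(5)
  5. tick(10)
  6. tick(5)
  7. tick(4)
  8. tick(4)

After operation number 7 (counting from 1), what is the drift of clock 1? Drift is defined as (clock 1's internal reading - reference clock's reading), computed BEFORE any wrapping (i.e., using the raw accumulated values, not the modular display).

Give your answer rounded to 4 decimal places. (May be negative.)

Answer: -6.4000

Derivation:
After op 1 tick(3): ref=3.0000 raw=[3.7500 2.4000]
After op 2 sync(0): ref=3.0000 raw=[3.0000 2.4000]
After op 3 tick(5): ref=8.0000 raw=[9.2500 6.4000]
After op 4 tick(5): ref=13.0000 raw=[15.5000 10.4000]
After op 5 tick(10): ref=23.0000 raw=[28.0000 18.4000]
After op 6 tick(5): ref=28.0000 raw=[34.2500 22.4000]
After op 7 tick(4): ref=32.0000 raw=[39.2500 25.6000]
Drift of clock 1 after op 7: 25.6000 - 32.0000 = -6.4000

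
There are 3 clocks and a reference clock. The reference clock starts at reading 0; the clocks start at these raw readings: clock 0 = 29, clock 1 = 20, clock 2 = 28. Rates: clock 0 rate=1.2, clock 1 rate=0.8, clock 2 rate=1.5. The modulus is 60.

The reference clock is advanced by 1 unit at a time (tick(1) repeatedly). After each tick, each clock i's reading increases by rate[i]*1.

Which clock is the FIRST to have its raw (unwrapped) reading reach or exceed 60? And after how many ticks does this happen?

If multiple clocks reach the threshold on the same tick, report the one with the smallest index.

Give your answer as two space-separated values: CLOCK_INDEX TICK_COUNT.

Answer: 2 22

Derivation:
clock 0: start=29, rate=1.2, needs 60-29 = 31; ticks = ceil(31/1.2) = ceil(25.8333) = 26; reading at tick 26 = 29 + 1.2*26 = 60.2000
clock 1: start=20, rate=0.8, needs 60-20 = 40; ticks = ceil(40/0.8) = ceil(50.0000) = 50; reading at tick 50 = 20 + 0.8*50 = 60.0000
clock 2: start=28, rate=1.5, needs 60-28 = 32; ticks = ceil(32/1.5) = ceil(21.3333) = 22; reading at tick 22 = 28 + 1.5*22 = 61.0000
Minimum tick count = 22; winners = [2]; smallest index = 2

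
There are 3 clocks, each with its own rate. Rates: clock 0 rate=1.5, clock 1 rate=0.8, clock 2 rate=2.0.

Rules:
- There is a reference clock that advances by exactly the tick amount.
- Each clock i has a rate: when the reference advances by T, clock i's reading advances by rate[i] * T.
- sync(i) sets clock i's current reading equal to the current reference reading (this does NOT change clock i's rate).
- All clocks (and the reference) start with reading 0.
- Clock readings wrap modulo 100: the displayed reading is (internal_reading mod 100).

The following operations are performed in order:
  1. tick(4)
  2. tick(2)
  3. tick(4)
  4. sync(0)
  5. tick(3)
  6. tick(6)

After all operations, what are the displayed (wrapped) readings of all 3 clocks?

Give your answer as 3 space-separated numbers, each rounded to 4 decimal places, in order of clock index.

After op 1 tick(4): ref=4.0000 raw=[6.0000 3.2000 8.0000]
After op 2 tick(2): ref=6.0000 raw=[9.0000 4.8000 12.0000]
After op 3 tick(4): ref=10.0000 raw=[15.0000 8.0000 20.0000]
After op 4 sync(0): ref=10.0000 raw=[10.0000 8.0000 20.0000]
After op 5 tick(3): ref=13.0000 raw=[14.5000 10.4000 26.0000]
After op 6 tick(6): ref=19.0000 raw=[23.5000 15.2000 38.0000]
Wrap final raw readings (mod 100): 23.5000 mod 100 = 23.5000; 15.2000 mod 100 = 15.2000; 38.0000 mod 100 = 38.0000

Answer: 23.5000 15.2000 38.0000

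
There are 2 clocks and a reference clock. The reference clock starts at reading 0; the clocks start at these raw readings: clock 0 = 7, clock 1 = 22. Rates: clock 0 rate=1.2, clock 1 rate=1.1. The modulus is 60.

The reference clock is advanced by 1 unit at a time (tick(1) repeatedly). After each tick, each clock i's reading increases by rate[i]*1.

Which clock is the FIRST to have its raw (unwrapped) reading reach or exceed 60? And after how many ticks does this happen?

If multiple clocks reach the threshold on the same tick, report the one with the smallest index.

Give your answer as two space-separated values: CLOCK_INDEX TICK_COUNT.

Answer: 1 35

Derivation:
clock 0: start=7, rate=1.2, needs 60-7 = 53; ticks = ceil(53/1.2) = ceil(44.1667) = 45; reading at tick 45 = 7 + 1.2*45 = 61.0000
clock 1: start=22, rate=1.1, needs 60-22 = 38; ticks = ceil(38/1.1) = ceil(34.5455) = 35; reading at tick 35 = 22 + 1.1*35 = 60.5000
Minimum tick count = 35; winners = [1]; smallest index = 1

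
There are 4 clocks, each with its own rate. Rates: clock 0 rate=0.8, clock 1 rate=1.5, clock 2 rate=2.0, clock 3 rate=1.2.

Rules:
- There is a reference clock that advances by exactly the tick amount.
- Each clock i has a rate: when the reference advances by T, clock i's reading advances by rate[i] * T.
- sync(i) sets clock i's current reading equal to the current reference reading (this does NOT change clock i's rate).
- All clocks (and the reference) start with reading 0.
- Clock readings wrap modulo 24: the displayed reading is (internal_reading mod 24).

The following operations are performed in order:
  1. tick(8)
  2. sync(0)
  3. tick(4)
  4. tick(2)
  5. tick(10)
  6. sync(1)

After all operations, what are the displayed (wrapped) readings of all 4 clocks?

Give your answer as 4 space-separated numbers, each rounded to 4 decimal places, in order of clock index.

Answer: 20.8000 0.0000 0.0000 4.8000

Derivation:
After op 1 tick(8): ref=8.0000 raw=[6.4000 12.0000 16.0000 9.6000]
After op 2 sync(0): ref=8.0000 raw=[8.0000 12.0000 16.0000 9.6000]
After op 3 tick(4): ref=12.0000 raw=[11.2000 18.0000 24.0000 14.4000]
After op 4 tick(2): ref=14.0000 raw=[12.8000 21.0000 28.0000 16.8000]
After op 5 tick(10): ref=24.0000 raw=[20.8000 36.0000 48.0000 28.8000]
After op 6 sync(1): ref=24.0000 raw=[20.8000 24.0000 48.0000 28.8000]
Wrap final raw readings (mod 24): 20.8000 mod 24 = 20.8000; 24.0000 mod 24 = 0.0000; 48.0000 mod 24 = 0.0000; 28.8000 mod 24 = 4.8000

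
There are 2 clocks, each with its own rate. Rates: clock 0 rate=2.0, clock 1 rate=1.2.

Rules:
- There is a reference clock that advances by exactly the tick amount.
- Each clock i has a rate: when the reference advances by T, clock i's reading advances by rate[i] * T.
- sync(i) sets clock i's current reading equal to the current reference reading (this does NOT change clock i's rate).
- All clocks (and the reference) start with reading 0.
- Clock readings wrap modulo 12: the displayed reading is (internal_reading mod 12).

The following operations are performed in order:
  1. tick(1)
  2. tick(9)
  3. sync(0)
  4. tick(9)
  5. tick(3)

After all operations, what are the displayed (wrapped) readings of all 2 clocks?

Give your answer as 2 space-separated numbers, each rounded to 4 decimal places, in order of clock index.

Answer: 10.0000 2.4000

Derivation:
After op 1 tick(1): ref=1.0000 raw=[2.0000 1.2000]
After op 2 tick(9): ref=10.0000 raw=[20.0000 12.0000]
After op 3 sync(0): ref=10.0000 raw=[10.0000 12.0000]
After op 4 tick(9): ref=19.0000 raw=[28.0000 22.8000]
After op 5 tick(3): ref=22.0000 raw=[34.0000 26.4000]
Wrap final raw readings (mod 12): 34.0000 mod 12 = 10.0000; 26.4000 mod 12 = 2.4000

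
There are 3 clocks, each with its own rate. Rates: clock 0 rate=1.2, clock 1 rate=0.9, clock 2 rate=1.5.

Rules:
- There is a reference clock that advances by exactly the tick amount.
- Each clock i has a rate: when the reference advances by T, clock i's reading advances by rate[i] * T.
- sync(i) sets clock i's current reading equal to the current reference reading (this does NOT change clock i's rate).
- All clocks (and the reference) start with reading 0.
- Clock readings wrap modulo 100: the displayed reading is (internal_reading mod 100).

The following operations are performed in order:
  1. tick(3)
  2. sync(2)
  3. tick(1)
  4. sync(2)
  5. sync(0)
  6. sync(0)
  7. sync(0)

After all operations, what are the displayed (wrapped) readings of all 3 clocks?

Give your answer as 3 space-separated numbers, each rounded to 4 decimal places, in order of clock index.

After op 1 tick(3): ref=3.0000 raw=[3.6000 2.7000 4.5000]
After op 2 sync(2): ref=3.0000 raw=[3.6000 2.7000 3.0000]
After op 3 tick(1): ref=4.0000 raw=[4.8000 3.6000 4.5000]
After op 4 sync(2): ref=4.0000 raw=[4.8000 3.6000 4.0000]
After op 5 sync(0): ref=4.0000 raw=[4.0000 3.6000 4.0000]
After op 6 sync(0): ref=4.0000 raw=[4.0000 3.6000 4.0000]
After op 7 sync(0): ref=4.0000 raw=[4.0000 3.6000 4.0000]
Wrap final raw readings (mod 100): 4.0000 mod 100 = 4.0000; 3.6000 mod 100 = 3.6000; 4.0000 mod 100 = 4.0000

Answer: 4.0000 3.6000 4.0000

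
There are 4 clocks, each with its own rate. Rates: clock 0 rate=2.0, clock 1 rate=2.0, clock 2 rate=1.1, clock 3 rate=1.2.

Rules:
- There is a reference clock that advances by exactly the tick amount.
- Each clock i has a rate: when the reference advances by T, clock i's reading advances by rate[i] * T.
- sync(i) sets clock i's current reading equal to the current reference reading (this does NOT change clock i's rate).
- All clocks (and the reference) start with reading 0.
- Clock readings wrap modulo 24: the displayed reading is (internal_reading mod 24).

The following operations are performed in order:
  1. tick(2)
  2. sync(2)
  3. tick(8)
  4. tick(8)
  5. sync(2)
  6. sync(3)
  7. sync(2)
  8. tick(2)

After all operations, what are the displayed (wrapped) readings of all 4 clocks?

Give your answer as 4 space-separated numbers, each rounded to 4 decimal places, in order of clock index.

Answer: 16.0000 16.0000 20.2000 20.4000

Derivation:
After op 1 tick(2): ref=2.0000 raw=[4.0000 4.0000 2.2000 2.4000]
After op 2 sync(2): ref=2.0000 raw=[4.0000 4.0000 2.0000 2.4000]
After op 3 tick(8): ref=10.0000 raw=[20.0000 20.0000 10.8000 12.0000]
After op 4 tick(8): ref=18.0000 raw=[36.0000 36.0000 19.6000 21.6000]
After op 5 sync(2): ref=18.0000 raw=[36.0000 36.0000 18.0000 21.6000]
After op 6 sync(3): ref=18.0000 raw=[36.0000 36.0000 18.0000 18.0000]
After op 7 sync(2): ref=18.0000 raw=[36.0000 36.0000 18.0000 18.0000]
After op 8 tick(2): ref=20.0000 raw=[40.0000 40.0000 20.2000 20.4000]
Wrap final raw readings (mod 24): 40.0000 mod 24 = 16.0000; 40.0000 mod 24 = 16.0000; 20.2000 mod 24 = 20.2000; 20.4000 mod 24 = 20.4000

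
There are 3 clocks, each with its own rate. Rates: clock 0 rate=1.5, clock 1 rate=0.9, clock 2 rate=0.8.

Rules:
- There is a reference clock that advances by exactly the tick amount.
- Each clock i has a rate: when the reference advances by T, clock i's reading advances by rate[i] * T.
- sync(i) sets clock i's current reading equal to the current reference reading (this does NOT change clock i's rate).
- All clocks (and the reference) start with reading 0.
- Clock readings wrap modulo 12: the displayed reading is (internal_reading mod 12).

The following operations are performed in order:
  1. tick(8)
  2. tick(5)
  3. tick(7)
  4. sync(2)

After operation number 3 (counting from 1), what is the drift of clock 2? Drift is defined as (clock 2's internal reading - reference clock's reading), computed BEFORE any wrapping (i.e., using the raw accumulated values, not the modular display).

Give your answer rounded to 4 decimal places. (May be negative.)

After op 1 tick(8): ref=8.0000 raw=[12.0000 7.2000 6.4000]
After op 2 tick(5): ref=13.0000 raw=[19.5000 11.7000 10.4000]
After op 3 tick(7): ref=20.0000 raw=[30.0000 18.0000 16.0000]
Drift of clock 2 after op 3: 16.0000 - 20.0000 = -4.0000

Answer: -4.0000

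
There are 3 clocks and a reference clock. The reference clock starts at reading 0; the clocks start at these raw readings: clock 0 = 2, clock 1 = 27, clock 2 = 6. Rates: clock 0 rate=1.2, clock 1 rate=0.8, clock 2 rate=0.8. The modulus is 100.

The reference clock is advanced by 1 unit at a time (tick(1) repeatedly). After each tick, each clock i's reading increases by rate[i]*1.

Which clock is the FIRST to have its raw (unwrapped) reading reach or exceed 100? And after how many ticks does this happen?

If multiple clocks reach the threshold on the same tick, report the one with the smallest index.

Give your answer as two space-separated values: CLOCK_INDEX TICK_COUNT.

clock 0: start=2, rate=1.2, needs 100-2 = 98; ticks = ceil(98/1.2) = ceil(81.6667) = 82; reading at tick 82 = 2 + 1.2*82 = 100.4000
clock 1: start=27, rate=0.8, needs 100-27 = 73; ticks = ceil(73/0.8) = ceil(91.2500) = 92; reading at tick 92 = 27 + 0.8*92 = 100.6000
clock 2: start=6, rate=0.8, needs 100-6 = 94; ticks = ceil(94/0.8) = ceil(117.5000) = 118; reading at tick 118 = 6 + 0.8*118 = 100.4000
Minimum tick count = 82; winners = [0]; smallest index = 0

Answer: 0 82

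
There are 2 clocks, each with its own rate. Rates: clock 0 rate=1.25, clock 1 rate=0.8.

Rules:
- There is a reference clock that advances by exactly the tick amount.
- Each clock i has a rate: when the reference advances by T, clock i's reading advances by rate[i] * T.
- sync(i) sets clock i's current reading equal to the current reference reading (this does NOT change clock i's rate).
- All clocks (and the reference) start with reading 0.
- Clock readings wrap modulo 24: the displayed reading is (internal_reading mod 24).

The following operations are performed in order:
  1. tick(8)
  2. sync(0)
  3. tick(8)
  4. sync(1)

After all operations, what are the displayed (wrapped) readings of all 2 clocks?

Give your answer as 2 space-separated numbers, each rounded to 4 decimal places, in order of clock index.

After op 1 tick(8): ref=8.0000 raw=[10.0000 6.4000]
After op 2 sync(0): ref=8.0000 raw=[8.0000 6.4000]
After op 3 tick(8): ref=16.0000 raw=[18.0000 12.8000]
After op 4 sync(1): ref=16.0000 raw=[18.0000 16.0000]
Wrap final raw readings (mod 24): 18.0000 mod 24 = 18.0000; 16.0000 mod 24 = 16.0000

Answer: 18.0000 16.0000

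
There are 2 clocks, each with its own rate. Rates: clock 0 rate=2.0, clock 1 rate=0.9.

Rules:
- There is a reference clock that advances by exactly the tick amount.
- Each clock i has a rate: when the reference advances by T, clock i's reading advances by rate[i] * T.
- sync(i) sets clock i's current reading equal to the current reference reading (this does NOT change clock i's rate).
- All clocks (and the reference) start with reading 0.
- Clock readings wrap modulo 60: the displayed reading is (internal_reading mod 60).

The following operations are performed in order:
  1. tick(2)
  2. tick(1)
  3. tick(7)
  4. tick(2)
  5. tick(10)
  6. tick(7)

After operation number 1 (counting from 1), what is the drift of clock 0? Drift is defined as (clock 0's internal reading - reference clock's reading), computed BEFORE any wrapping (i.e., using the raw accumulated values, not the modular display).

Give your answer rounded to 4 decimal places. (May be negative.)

Answer: 2.0000

Derivation:
After op 1 tick(2): ref=2.0000 raw=[4.0000 1.8000]
Drift of clock 0 after op 1: 4.0000 - 2.0000 = 2.0000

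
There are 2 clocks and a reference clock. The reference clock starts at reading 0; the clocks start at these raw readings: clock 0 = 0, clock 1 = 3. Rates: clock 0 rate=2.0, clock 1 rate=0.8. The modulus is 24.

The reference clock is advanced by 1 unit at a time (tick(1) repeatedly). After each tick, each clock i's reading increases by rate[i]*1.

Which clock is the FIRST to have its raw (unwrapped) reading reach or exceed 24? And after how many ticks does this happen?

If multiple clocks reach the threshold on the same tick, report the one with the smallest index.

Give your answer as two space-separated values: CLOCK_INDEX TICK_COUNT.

clock 0: start=0, rate=2.0, needs 24-0 = 24; ticks = ceil(24/2.0) = ceil(12.0000) = 12; reading at tick 12 = 0 + 2.0*12 = 24.0000
clock 1: start=3, rate=0.8, needs 24-3 = 21; ticks = ceil(21/0.8) = ceil(26.2500) = 27; reading at tick 27 = 3 + 0.8*27 = 24.6000
Minimum tick count = 12; winners = [0]; smallest index = 0

Answer: 0 12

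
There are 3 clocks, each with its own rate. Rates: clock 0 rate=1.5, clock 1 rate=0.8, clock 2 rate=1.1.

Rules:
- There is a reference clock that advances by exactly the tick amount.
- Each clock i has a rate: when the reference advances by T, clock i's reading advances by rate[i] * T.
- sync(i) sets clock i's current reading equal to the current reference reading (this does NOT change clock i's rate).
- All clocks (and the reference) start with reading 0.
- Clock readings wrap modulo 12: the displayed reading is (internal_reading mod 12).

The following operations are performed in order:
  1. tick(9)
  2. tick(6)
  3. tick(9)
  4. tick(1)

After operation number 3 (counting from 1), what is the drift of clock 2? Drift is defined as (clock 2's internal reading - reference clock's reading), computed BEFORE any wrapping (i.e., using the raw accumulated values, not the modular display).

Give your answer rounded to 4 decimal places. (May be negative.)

After op 1 tick(9): ref=9.0000 raw=[13.5000 7.2000 9.9000]
After op 2 tick(6): ref=15.0000 raw=[22.5000 12.0000 16.5000]
After op 3 tick(9): ref=24.0000 raw=[36.0000 19.2000 26.4000]
Drift of clock 2 after op 3: 26.4000 - 24.0000 = 2.4000

Answer: 2.4000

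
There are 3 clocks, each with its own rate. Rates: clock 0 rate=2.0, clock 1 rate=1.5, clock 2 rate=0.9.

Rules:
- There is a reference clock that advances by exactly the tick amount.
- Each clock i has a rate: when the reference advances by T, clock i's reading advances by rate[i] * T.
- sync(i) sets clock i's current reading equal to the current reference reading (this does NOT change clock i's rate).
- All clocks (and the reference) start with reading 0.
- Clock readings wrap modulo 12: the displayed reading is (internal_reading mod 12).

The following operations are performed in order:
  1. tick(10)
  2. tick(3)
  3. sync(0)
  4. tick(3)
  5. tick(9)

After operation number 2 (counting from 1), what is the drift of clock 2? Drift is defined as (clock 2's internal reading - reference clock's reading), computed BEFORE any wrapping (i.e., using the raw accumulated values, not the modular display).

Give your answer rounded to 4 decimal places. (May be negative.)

After op 1 tick(10): ref=10.0000 raw=[20.0000 15.0000 9.0000]
After op 2 tick(3): ref=13.0000 raw=[26.0000 19.5000 11.7000]
Drift of clock 2 after op 2: 11.7000 - 13.0000 = -1.3000

Answer: -1.3000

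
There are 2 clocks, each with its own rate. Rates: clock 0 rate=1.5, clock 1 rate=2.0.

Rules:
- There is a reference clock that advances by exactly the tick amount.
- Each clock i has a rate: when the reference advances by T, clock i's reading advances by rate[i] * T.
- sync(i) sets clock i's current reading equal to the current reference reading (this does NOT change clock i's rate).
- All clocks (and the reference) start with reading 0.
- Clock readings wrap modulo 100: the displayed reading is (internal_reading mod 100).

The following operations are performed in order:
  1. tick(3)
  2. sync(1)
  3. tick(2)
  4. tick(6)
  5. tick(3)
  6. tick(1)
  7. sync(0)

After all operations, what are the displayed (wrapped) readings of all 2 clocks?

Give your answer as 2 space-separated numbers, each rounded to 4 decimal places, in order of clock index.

After op 1 tick(3): ref=3.0000 raw=[4.5000 6.0000]
After op 2 sync(1): ref=3.0000 raw=[4.5000 3.0000]
After op 3 tick(2): ref=5.0000 raw=[7.5000 7.0000]
After op 4 tick(6): ref=11.0000 raw=[16.5000 19.0000]
After op 5 tick(3): ref=14.0000 raw=[21.0000 25.0000]
After op 6 tick(1): ref=15.0000 raw=[22.5000 27.0000]
After op 7 sync(0): ref=15.0000 raw=[15.0000 27.0000]
Wrap final raw readings (mod 100): 15.0000 mod 100 = 15.0000; 27.0000 mod 100 = 27.0000

Answer: 15.0000 27.0000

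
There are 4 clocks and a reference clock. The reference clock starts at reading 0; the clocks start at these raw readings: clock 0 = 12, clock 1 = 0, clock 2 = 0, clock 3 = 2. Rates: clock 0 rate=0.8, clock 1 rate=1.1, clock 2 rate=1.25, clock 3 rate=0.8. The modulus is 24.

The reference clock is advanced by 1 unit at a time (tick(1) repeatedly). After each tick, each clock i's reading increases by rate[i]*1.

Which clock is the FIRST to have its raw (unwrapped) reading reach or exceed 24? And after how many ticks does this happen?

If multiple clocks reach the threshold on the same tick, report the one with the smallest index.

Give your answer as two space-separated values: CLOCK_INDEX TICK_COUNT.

clock 0: start=12, rate=0.8, needs 24-12 = 12; ticks = ceil(12/0.8) = ceil(15.0000) = 15; reading at tick 15 = 12 + 0.8*15 = 24.0000
clock 1: start=0, rate=1.1, needs 24-0 = 24; ticks = ceil(24/1.1) = ceil(21.8182) = 22; reading at tick 22 = 0 + 1.1*22 = 24.2000
clock 2: start=0, rate=1.25, needs 24-0 = 24; ticks = ceil(24/1.25) = ceil(19.2000) = 20; reading at tick 20 = 0 + 1.25*20 = 25.0000
clock 3: start=2, rate=0.8, needs 24-2 = 22; ticks = ceil(22/0.8) = ceil(27.5000) = 28; reading at tick 28 = 2 + 0.8*28 = 24.4000
Minimum tick count = 15; winners = [0]; smallest index = 0

Answer: 0 15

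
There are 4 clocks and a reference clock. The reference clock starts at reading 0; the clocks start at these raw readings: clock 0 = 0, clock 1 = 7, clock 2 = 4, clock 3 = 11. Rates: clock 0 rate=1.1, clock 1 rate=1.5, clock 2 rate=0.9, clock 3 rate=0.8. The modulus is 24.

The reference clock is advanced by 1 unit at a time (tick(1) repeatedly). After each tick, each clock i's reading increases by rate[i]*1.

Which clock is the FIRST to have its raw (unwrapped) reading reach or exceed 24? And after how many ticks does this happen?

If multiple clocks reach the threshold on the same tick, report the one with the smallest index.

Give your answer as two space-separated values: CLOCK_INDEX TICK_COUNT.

Answer: 1 12

Derivation:
clock 0: start=0, rate=1.1, needs 24-0 = 24; ticks = ceil(24/1.1) = ceil(21.8182) = 22; reading at tick 22 = 0 + 1.1*22 = 24.2000
clock 1: start=7, rate=1.5, needs 24-7 = 17; ticks = ceil(17/1.5) = ceil(11.3333) = 12; reading at tick 12 = 7 + 1.5*12 = 25.0000
clock 2: start=4, rate=0.9, needs 24-4 = 20; ticks = ceil(20/0.9) = ceil(22.2222) = 23; reading at tick 23 = 4 + 0.9*23 = 24.7000
clock 3: start=11, rate=0.8, needs 24-11 = 13; ticks = ceil(13/0.8) = ceil(16.2500) = 17; reading at tick 17 = 11 + 0.8*17 = 24.6000
Minimum tick count = 12; winners = [1]; smallest index = 1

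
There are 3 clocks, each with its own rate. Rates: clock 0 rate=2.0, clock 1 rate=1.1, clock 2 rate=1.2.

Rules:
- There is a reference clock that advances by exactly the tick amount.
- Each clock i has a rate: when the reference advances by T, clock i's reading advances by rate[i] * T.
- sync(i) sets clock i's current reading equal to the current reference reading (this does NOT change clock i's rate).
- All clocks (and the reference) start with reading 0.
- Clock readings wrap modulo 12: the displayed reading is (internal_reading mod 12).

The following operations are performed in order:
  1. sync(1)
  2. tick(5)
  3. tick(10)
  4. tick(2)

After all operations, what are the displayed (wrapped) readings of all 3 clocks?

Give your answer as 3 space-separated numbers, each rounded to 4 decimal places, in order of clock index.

After op 1 sync(1): ref=0.0000 raw=[0.0000 0.0000 0.0000]
After op 2 tick(5): ref=5.0000 raw=[10.0000 5.5000 6.0000]
After op 3 tick(10): ref=15.0000 raw=[30.0000 16.5000 18.0000]
After op 4 tick(2): ref=17.0000 raw=[34.0000 18.7000 20.4000]
Wrap final raw readings (mod 12): 34.0000 mod 12 = 10.0000; 18.7000 mod 12 = 6.7000; 20.4000 mod 12 = 8.4000

Answer: 10.0000 6.7000 8.4000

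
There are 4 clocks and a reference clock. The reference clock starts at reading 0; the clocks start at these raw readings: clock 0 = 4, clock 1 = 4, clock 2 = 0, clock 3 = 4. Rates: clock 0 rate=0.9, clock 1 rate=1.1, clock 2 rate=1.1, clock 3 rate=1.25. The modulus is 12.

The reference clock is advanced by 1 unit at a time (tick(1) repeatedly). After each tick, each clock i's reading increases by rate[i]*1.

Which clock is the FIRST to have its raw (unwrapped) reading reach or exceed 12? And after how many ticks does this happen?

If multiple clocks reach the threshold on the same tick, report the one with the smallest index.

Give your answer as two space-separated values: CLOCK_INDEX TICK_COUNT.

clock 0: start=4, rate=0.9, needs 12-4 = 8; ticks = ceil(8/0.9) = ceil(8.8889) = 9; reading at tick 9 = 4 + 0.9*9 = 12.1000
clock 1: start=4, rate=1.1, needs 12-4 = 8; ticks = ceil(8/1.1) = ceil(7.2727) = 8; reading at tick 8 = 4 + 1.1*8 = 12.8000
clock 2: start=0, rate=1.1, needs 12-0 = 12; ticks = ceil(12/1.1) = ceil(10.9091) = 11; reading at tick 11 = 0 + 1.1*11 = 12.1000
clock 3: start=4, rate=1.25, needs 12-4 = 8; ticks = ceil(8/1.25) = ceil(6.4000) = 7; reading at tick 7 = 4 + 1.25*7 = 12.7500
Minimum tick count = 7; winners = [3]; smallest index = 3

Answer: 3 7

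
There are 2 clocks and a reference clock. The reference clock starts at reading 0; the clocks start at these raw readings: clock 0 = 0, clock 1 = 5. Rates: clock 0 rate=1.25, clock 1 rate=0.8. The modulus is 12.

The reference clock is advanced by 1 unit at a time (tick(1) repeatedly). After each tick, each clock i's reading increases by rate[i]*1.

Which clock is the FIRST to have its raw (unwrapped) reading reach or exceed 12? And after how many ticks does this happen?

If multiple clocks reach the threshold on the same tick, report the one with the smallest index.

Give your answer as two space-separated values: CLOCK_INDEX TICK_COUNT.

clock 0: start=0, rate=1.25, needs 12-0 = 12; ticks = ceil(12/1.25) = ceil(9.6000) = 10; reading at tick 10 = 0 + 1.25*10 = 12.5000
clock 1: start=5, rate=0.8, needs 12-5 = 7; ticks = ceil(7/0.8) = ceil(8.7500) = 9; reading at tick 9 = 5 + 0.8*9 = 12.2000
Minimum tick count = 9; winners = [1]; smallest index = 1

Answer: 1 9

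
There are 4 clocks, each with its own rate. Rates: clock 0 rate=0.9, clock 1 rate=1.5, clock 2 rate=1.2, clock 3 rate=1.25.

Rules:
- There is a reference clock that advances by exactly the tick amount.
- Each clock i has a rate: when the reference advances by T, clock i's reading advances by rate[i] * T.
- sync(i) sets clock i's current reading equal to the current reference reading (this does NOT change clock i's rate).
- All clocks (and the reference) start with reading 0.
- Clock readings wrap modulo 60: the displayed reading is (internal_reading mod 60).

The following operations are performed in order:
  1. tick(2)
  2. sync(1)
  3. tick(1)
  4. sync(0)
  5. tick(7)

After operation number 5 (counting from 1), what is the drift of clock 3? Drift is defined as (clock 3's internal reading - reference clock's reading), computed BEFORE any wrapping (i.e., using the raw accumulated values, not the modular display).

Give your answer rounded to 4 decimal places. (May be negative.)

Answer: 2.5000

Derivation:
After op 1 tick(2): ref=2.0000 raw=[1.8000 3.0000 2.4000 2.5000]
After op 2 sync(1): ref=2.0000 raw=[1.8000 2.0000 2.4000 2.5000]
After op 3 tick(1): ref=3.0000 raw=[2.7000 3.5000 3.6000 3.7500]
After op 4 sync(0): ref=3.0000 raw=[3.0000 3.5000 3.6000 3.7500]
After op 5 tick(7): ref=10.0000 raw=[9.3000 14.0000 12.0000 12.5000]
Drift of clock 3 after op 5: 12.5000 - 10.0000 = 2.5000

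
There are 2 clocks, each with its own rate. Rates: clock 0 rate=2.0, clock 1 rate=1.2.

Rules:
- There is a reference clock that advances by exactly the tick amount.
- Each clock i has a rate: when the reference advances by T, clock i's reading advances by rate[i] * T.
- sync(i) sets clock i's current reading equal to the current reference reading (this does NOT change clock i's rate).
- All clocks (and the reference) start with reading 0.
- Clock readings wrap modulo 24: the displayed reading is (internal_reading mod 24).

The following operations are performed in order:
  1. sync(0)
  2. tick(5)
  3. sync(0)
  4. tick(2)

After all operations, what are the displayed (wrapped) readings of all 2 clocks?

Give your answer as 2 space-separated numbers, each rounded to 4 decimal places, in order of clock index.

Answer: 9.0000 8.4000

Derivation:
After op 1 sync(0): ref=0.0000 raw=[0.0000 0.0000]
After op 2 tick(5): ref=5.0000 raw=[10.0000 6.0000]
After op 3 sync(0): ref=5.0000 raw=[5.0000 6.0000]
After op 4 tick(2): ref=7.0000 raw=[9.0000 8.4000]
Wrap final raw readings (mod 24): 9.0000 mod 24 = 9.0000; 8.4000 mod 24 = 8.4000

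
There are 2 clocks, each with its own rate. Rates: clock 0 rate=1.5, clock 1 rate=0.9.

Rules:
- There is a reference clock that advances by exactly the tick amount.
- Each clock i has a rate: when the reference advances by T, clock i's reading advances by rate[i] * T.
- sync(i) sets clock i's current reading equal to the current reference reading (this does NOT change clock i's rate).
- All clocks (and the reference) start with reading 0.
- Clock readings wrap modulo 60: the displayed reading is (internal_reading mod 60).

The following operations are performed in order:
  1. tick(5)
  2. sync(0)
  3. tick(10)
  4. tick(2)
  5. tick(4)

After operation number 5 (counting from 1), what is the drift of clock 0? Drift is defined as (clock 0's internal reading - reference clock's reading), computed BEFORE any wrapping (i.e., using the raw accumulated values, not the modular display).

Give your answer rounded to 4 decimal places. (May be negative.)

Answer: 8.0000

Derivation:
After op 1 tick(5): ref=5.0000 raw=[7.5000 4.5000]
After op 2 sync(0): ref=5.0000 raw=[5.0000 4.5000]
After op 3 tick(10): ref=15.0000 raw=[20.0000 13.5000]
After op 4 tick(2): ref=17.0000 raw=[23.0000 15.3000]
After op 5 tick(4): ref=21.0000 raw=[29.0000 18.9000]
Drift of clock 0 after op 5: 29.0000 - 21.0000 = 8.0000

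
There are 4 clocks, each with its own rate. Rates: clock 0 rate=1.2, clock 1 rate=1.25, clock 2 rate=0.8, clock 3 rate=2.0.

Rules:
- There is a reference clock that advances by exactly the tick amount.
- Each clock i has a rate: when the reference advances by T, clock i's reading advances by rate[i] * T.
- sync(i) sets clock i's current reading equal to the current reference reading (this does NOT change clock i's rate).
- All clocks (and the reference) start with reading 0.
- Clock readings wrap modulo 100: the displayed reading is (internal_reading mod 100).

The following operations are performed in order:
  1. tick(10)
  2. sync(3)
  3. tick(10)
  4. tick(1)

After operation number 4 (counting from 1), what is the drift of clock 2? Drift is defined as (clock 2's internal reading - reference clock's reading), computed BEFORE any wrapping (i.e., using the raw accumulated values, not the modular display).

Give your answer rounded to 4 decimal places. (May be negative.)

Answer: -4.2000

Derivation:
After op 1 tick(10): ref=10.0000 raw=[12.0000 12.5000 8.0000 20.0000]
After op 2 sync(3): ref=10.0000 raw=[12.0000 12.5000 8.0000 10.0000]
After op 3 tick(10): ref=20.0000 raw=[24.0000 25.0000 16.0000 30.0000]
After op 4 tick(1): ref=21.0000 raw=[25.2000 26.2500 16.8000 32.0000]
Drift of clock 2 after op 4: 16.8000 - 21.0000 = -4.2000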